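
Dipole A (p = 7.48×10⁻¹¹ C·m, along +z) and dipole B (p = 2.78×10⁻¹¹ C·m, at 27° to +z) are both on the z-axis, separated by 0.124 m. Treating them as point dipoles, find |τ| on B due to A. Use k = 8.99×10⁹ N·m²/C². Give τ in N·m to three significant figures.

The second dipole sits on the axis of the first, so the field there is axial: E₁ = 2kp₁/r³ along +z.
E₁ = 2(8.99×10⁹)(7.48×10⁻¹¹)/(0.124)³ = 705.4 N/C.
Torque on the second dipole: τ = p₂ E₁ sinθ.
τ = (2.78×10⁻¹¹)(705.4)·sin27° = 8.903×10⁻⁹ N·m.

τ ≈ 8.90×10⁻⁹ N·m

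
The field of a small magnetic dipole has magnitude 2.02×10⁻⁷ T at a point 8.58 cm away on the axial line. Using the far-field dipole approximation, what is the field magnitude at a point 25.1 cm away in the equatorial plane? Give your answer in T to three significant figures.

Dipole fields scale as 1/r³ in the far field.
The axial field is twice the equatorial field at the same r, so the geometry factor is 1/2.
B₂ = B₁ · (1/2) · (r₁/r₂)³ = 2.02×10⁻⁷ · 0.5 · (8.58/25.1)³.
(r₁/r₂)³ = (0.3418)³ = 0.03994.
B₂ ≈ 4.034×10⁻⁹ T.

B ≈ 4.03×10⁻⁹ T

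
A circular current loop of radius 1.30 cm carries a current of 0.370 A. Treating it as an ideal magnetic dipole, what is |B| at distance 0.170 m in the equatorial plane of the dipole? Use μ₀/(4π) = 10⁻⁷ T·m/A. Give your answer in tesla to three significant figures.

B ≈ 4.00×10⁻⁹ T

Magnetic moment m = IA = Iπa² = (0.370)·π·(0.0130)² = 1.964×10⁻⁴ A·m².
In the equatorial plane B = (μ₀/4π)·m/r³ (half the axial value).
B = (10⁻⁷)·(1.964×10⁻⁴) / (0.170)³ = 3.998×10⁻⁹ T.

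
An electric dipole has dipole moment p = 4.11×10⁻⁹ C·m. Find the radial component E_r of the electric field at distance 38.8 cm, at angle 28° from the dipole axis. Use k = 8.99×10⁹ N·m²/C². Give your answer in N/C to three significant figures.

For a dipole, E_r = (2kp cosθ)/r³.
kp/r³ = (8.99×10⁹)(4.11×10⁻⁹)/(0.388)³ = 632.6 N/C.
E_r = 2·632.6·cos28° = 1117 N/C.

E_r ≈ 1120 N/C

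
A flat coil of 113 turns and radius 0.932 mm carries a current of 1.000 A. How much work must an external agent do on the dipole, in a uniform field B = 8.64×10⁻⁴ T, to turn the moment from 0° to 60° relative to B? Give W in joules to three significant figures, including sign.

W ≈ 1.33×10⁻⁷ J

m = NIA = NIπa² = 113·(1.00)·π·(9.32×10⁻⁴)² = 3.084×10⁻⁴ A·m².
W_ext = ΔU = −mB cosθ₂ + mB cosθ₁ = mB(cosθ₁ − cosθ₂).
W = (3.084×10⁻⁴)(8.64×10⁻⁴)·(cos0° − cos60°) = (2.665×10⁻⁷)·(+0.5000) = 1.332×10⁻⁷ J.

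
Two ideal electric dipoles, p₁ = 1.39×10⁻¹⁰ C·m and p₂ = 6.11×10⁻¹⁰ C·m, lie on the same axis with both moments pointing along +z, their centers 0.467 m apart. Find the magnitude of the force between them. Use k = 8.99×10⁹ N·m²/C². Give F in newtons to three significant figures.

On-axis field of dipole 1 at distance r: E = 2kp₁/r³. Force on dipole 2 is F = p₂·dE/dr (gradient along axis).
dE/dr = −6kp₁/r⁴, so |F| = 6kp₁p₂/r⁴ (attractive for aligned moments).
F = 6(8.99×10⁹)(1.39×10⁻¹⁰)(6.11×10⁻¹⁰)/(0.467)⁴ = 9.632×10⁻⁸ N.

F ≈ 9.63×10⁻⁸ N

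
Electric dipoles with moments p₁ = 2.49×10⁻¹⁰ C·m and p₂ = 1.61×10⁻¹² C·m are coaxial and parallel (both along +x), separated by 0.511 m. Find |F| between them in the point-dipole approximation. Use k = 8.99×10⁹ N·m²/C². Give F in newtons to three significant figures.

F ≈ 3.17×10⁻¹⁰ N

On-axis field of dipole 1 at distance r: E = 2kp₁/r³. Force on dipole 2 is F = p₂·dE/dr (gradient along axis).
dE/dr = −6kp₁/r⁴, so |F| = 6kp₁p₂/r⁴ (attractive for aligned moments).
F = 6(8.99×10⁹)(2.49×10⁻¹⁰)(1.61×10⁻¹²)/(0.511)⁴ = 3.171×10⁻¹⁰ N.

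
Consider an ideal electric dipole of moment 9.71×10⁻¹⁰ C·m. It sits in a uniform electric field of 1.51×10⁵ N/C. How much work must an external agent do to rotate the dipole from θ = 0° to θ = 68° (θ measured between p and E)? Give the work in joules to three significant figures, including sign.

W_ext = ΔU = U(θ₂) − U(θ₁) = −pE cosθ₂ − (−pE cosθ₁) = pE(cosθ₁ − cosθ₂).
W = (9.71×10⁻¹⁰)(1.51×10⁵)·(cos0° − cos68°) = (1.466×10⁻⁴)·(+0.6254) = 9.170×10⁻⁵ J.

W ≈ 9.17×10⁻⁵ J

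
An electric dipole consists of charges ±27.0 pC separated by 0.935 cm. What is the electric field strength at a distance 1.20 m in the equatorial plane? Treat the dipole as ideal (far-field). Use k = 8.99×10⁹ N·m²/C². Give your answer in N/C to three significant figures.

E ≈ 0.00131 N/C

Dipole moment p = qd = (2.70×10⁻¹¹ C)(0.00935 m) = 2.525×10⁻¹³ C·m.
On the perpendicular bisector E = kp/r³ (half the axial value at the same distance).
E = (8.99×10⁹)(2.525×10⁻¹³) / (1.20)³ = 0.001314 N/C.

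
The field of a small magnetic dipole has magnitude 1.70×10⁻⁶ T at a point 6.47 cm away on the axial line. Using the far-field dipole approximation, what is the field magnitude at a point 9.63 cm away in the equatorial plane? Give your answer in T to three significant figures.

B ≈ 2.58×10⁻⁷ T

Dipole fields scale as 1/r³ in the far field.
The axial field is twice the equatorial field at the same r, so the geometry factor is 1/2.
B₂ = B₁ · (1/2) · (r₁/r₂)³ = 1.70×10⁻⁶ · 0.5 · (6.47/9.63)³.
(r₁/r₂)³ = (0.6719)³ = 0.3033.
B₂ ≈ 2.578×10⁻⁷ T.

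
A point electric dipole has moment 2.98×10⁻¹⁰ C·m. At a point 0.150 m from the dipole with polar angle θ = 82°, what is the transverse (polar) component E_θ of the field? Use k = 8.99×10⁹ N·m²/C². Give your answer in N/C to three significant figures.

For a dipole, E_θ = (kp sinθ)/r³.
kp/r³ = (8.99×10⁹)(2.98×10⁻¹⁰)/(0.150)³ = 793.8 N/C.
E_θ = 793.8·sin82° = 786.1 N/C.

E_θ ≈ 786 N/C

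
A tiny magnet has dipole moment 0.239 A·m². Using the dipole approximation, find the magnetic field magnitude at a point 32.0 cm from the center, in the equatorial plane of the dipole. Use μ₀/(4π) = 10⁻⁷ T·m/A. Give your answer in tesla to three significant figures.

In the equatorial plane B = (μ₀/4π)·m/r³ (half the axial value).
B = (10⁻⁷)·(0.239) / (0.320)³ = 7.294×10⁻⁷ T.

B ≈ 7.29×10⁻⁷ T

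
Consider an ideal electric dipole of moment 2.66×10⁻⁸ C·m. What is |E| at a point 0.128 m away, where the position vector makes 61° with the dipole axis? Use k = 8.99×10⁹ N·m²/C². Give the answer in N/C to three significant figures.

E ≈ 1.49×10⁵ N/C

At angle θ the dipole field magnitude is E = (kp/r³)·√(1 + 3cos²θ).
kp/r³ = (8.99×10⁹)(2.66×10⁻⁸) / (0.128)³ = 1.140×10⁵ N/C.
√(1 + 3cos²61°) = √(1 + 3·0.2350) = √1.7051 ≈ 1.3058.
E ≈ 1.140×10⁵ × 1.306 = 1.489×10⁵ N/C.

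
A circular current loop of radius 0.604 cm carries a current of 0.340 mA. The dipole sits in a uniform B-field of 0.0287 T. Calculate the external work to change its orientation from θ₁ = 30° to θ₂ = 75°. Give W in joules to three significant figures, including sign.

Magnetic moment m = IA = Iπa² = (3.40×10⁻⁴)·π·(0.00604)² = 3.897×10⁻⁸ A·m².
W_ext = ΔU = −mB cosθ₂ + mB cosθ₁ = mB(cosθ₁ − cosθ₂).
W = (3.897×10⁻⁸)(0.0287)·(cos30° − cos75°) = (1.118×10⁻⁹)·(+0.6072) = 6.791×10⁻¹⁰ J.

W ≈ 6.79×10⁻¹⁰ J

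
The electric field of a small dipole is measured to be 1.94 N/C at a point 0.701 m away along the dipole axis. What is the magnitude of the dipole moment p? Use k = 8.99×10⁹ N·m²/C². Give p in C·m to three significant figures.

On axis E = 2kp/r³, so p = Er³/(2k).
p = (1.94)·(0.701)³ / (2·8.99×10⁹) = 3.717×10⁻¹¹ C·m.

p ≈ 3.72×10⁻¹¹ C·m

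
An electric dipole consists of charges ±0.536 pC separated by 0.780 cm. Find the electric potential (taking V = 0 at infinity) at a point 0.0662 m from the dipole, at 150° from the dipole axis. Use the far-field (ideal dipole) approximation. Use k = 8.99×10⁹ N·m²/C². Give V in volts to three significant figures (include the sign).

V ≈ -0.00743 V

Dipole moment p = qd = (5.36×10⁻¹³ C)(0.00780 m) = 4.181×10⁻¹⁵ C·m.
The dipole potential is V = kp cosθ / r².
V = (8.99×10⁹)(4.181×10⁻¹⁵)·cos150° / (0.0662)² = -0.007428 V.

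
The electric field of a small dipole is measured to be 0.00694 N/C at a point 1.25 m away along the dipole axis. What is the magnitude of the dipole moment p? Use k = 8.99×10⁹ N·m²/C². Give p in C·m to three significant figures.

On axis E = 2kp/r³, so p = Er³/(2k).
p = (0.00694)·(1.25)³ / (2·8.99×10⁹) = 7.539×10⁻¹³ C·m.

p ≈ 7.54×10⁻¹³ C·m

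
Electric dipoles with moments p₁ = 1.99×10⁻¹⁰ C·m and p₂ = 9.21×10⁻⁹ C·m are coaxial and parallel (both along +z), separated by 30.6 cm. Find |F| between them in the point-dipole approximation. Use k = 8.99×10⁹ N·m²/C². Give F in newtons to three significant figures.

On-axis field of dipole 1 at distance r: E = 2kp₁/r³. Force on dipole 2 is F = p₂·dE/dr (gradient along axis).
dE/dr = −6kp₁/r⁴, so |F| = 6kp₁p₂/r⁴ (attractive for aligned moments).
F = 6(8.99×10⁹)(1.99×10⁻¹⁰)(9.21×10⁻⁹)/(0.306)⁴ = 1.128×10⁻⁵ N.

F ≈ 1.13×10⁻⁵ N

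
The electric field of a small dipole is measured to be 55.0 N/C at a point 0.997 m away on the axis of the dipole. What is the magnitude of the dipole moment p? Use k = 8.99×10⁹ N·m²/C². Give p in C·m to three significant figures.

p ≈ 3.03×10⁻⁹ C·m

On axis E = 2kp/r³, so p = Er³/(2k).
p = (55.0)·(0.997)³ / (2·8.99×10⁹) = 3.032×10⁻⁹ C·m.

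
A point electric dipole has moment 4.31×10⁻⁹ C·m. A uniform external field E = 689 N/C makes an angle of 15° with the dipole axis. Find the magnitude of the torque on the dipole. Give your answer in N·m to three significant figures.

τ ≈ 7.69×10⁻⁷ N·m

Torque on an electric dipole: τ = pE sinθ.
τ = (4.31×10⁻⁹)(689)·sin15° = 7.686×10⁻⁷ N·m.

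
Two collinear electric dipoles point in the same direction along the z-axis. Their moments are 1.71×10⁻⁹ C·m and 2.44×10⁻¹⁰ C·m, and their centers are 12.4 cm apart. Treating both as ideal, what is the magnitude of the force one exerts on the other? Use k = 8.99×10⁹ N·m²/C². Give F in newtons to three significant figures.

On-axis field of dipole 1 at distance r: E = 2kp₁/r³. Force on dipole 2 is F = p₂·dE/dr (gradient along axis).
dE/dr = −6kp₁/r⁴, so |F| = 6kp₁p₂/r⁴ (attractive for aligned moments).
F = 6(8.99×10⁹)(1.71×10⁻⁹)(2.44×10⁻¹⁰)/(0.124)⁴ = 9.519×10⁻⁵ N.

F ≈ 9.52×10⁻⁵ N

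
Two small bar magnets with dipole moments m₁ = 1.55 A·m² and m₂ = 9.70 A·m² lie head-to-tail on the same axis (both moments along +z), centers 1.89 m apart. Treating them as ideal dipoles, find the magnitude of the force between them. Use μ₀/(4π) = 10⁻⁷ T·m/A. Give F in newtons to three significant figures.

F ≈ 7.07×10⁻⁷ N

On-axis B of dipole 1: B = (μ₀/4π)·2m₁/r³. Force on dipole 2: F = m₂·dB/dr.
dB/dr = −(μ₀/4π)·6m₁/r⁴, so |F| = (μ₀/4π)·6m₁m₂/r⁴.
F = 6(10⁻⁷)(1.55)(9.70)/(1.89)⁴ = 7.070×10⁻⁷ N.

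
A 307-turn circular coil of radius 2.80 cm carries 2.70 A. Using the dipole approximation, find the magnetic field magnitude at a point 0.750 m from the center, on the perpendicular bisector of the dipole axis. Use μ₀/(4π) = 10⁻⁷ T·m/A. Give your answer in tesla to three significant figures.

B ≈ 4.84×10⁻⁷ T

m = NIA = NIπa² = 307·(2.70)·π·(0.0280)² = 2.042 A·m².
In the equatorial plane B = (μ₀/4π)·m/r³ (half the axial value).
B = (10⁻⁷)·(2.042) / (0.750)³ = 4.840×10⁻⁷ T.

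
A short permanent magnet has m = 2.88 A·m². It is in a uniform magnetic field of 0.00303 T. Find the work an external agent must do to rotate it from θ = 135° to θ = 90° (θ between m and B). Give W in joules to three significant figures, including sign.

W ≈ -0.00617 J

W_ext = ΔU = −mB cosθ₂ + mB cosθ₁ = mB(cosθ₁ − cosθ₂).
W = (2.88)(0.00303)·(cos135° − cos90°) = (0.008726)·(-0.7071) = -0.006170 J.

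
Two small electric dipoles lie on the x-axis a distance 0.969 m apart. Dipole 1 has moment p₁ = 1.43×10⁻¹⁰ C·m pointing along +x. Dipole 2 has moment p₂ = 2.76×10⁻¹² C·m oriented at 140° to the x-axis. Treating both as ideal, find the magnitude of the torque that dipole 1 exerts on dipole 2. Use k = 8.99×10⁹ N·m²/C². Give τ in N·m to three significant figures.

τ ≈ 5.01×10⁻¹² N·m

The second dipole sits on the axis of the first, so the field there is axial: E₁ = 2kp₁/r³ along +x.
E₁ = 2(8.99×10⁹)(1.43×10⁻¹⁰)/(0.969)³ = 2.826 N/C.
Torque on the second dipole: τ = p₂ E₁ sinθ.
τ = (2.76×10⁻¹²)(2.826)·sin140° = 5.013×10⁻¹² N·m.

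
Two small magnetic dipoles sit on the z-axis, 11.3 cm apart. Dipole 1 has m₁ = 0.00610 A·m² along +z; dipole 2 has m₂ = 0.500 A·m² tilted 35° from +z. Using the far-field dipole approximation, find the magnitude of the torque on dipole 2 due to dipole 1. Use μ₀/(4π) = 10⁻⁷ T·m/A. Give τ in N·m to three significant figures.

τ ≈ 2.42×10⁻⁷ N·m

Dipole B is on the axis of dipole A, so B₁ there is axial: B₁ = (μ₀/4π)·2m₁/r³ along +z.
B₁ = 2(10⁻⁷)(0.00610)/(0.113)³ = 8.455×10⁻⁷ T.
τ = m₂ B₁ sinθ.
τ = (0.500)(8.455×10⁻⁷)·sin35° = 2.425×10⁻⁷ N·m.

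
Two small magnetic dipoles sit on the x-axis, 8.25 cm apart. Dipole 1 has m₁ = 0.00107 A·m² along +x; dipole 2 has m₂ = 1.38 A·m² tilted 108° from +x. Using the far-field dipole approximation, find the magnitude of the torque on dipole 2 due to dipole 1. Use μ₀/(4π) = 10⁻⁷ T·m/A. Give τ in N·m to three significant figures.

Dipole B is on the axis of dipole A, so B₁ there is axial: B₁ = (μ₀/4π)·2m₁/r³ along +x.
B₁ = 2(10⁻⁷)(0.00107)/(0.0825)³ = 3.811×10⁻⁷ T.
τ = m₂ B₁ sinθ.
τ = (1.38)(3.811×10⁻⁷)·sin108° = 5.002×10⁻⁷ N·m.

τ ≈ 5.00×10⁻⁷ N·m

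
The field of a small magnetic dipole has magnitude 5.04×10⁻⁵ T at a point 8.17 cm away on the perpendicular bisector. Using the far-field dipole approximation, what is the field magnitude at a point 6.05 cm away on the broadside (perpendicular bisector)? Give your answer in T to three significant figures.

Dipole fields scale as 1/r³ in the far field; the geometry is the same at both points.
B₂ = B₁ · (r₁/r₂)³ = 5.04×10⁻⁵ · (8.17/6.05)³.
(r₁/r₂)³ = (1.35)³ = 2.463.
B₂ ≈ 1.241×10⁻⁴ T.

B ≈ 1.24×10⁻⁴ T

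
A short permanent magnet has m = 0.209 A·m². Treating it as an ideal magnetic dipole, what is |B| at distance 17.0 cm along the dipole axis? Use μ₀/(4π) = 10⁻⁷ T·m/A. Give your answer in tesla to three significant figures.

B ≈ 8.51×10⁻⁶ T

On axis B = (μ₀/4π)·2m/r³.
B = 2·(10⁻⁷)·(0.209) / (0.170)³ = 8.508×10⁻⁶ T.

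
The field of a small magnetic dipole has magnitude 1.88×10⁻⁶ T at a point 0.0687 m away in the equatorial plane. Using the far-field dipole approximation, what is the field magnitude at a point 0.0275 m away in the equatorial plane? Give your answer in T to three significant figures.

B ≈ 2.93×10⁻⁵ T

Dipole fields scale as 1/r³ in the far field; the geometry is the same at both points.
B₂ = B₁ · (r₁/r₂)³ = 1.88×10⁻⁶ · (0.0687/0.0275)³.
(r₁/r₂)³ = (2.498)³ = 15.59.
B₂ ≈ 2.931×10⁻⁵ T.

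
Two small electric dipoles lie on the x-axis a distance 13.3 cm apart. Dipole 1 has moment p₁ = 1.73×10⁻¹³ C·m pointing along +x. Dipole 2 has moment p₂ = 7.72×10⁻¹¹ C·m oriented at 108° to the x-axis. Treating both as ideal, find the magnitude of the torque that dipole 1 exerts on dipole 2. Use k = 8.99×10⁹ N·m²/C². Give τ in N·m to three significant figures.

τ ≈ 9.71×10⁻¹¹ N·m

The second dipole sits on the axis of the first, so the field there is axial: E₁ = 2kp₁/r³ along +x.
E₁ = 2(8.99×10⁹)(1.73×10⁻¹³)/(0.133)³ = 1.322 N/C.
Torque on the second dipole: τ = p₂ E₁ sinθ.
τ = (7.72×10⁻¹¹)(1.322)·sin108° = 9.707×10⁻¹¹ N·m.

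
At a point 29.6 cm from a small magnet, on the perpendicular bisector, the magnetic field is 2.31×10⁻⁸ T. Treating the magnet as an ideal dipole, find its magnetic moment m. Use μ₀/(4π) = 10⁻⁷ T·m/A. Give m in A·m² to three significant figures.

In the equatorial plane B = (μ₀/4π)·m/r³, so m = Br³·4π/(μ₀).
m = (2.31×10⁻⁸)·(0.296)³ / (10⁻⁷) = 0.005991 A·m².

m ≈ 0.00599 A·m²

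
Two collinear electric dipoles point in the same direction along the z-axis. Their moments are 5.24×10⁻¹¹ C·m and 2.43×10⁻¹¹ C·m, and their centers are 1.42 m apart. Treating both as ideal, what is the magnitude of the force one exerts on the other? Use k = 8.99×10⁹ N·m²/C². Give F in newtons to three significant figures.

On-axis field of dipole 1 at distance r: E = 2kp₁/r³. Force on dipole 2 is F = p₂·dE/dr (gradient along axis).
dE/dr = −6kp₁/r⁴, so |F| = 6kp₁p₂/r⁴ (attractive for aligned moments).
F = 6(8.99×10⁹)(5.24×10⁻¹¹)(2.43×10⁻¹¹)/(1.42)⁴ = 1.689×10⁻¹¹ N.

F ≈ 1.69×10⁻¹¹ N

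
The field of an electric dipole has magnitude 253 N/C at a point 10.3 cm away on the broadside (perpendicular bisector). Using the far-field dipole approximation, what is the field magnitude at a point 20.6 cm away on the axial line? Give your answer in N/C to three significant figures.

E ≈ 63.2 N/C

Dipole fields scale as 1/r³ in the far field.
The axial field is twice the equatorial field at the same r, so the geometry factor is 2/1.
E₂ = E₁ · (2/1) · (r₁/r₂)³ = 253 · 2 · (10.3/20.6)³.
(r₁/r₂)³ = (0.5)³ = 0.125.
E₂ ≈ 63.25 N/C.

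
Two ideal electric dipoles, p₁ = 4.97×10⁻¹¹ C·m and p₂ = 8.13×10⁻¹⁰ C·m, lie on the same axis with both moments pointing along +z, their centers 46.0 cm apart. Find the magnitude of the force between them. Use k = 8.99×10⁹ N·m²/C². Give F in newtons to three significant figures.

F ≈ 4.87×10⁻⁸ N

On-axis field of dipole 1 at distance r: E = 2kp₁/r³. Force on dipole 2 is F = p₂·dE/dr (gradient along axis).
dE/dr = −6kp₁/r⁴, so |F| = 6kp₁p₂/r⁴ (attractive for aligned moments).
F = 6(8.99×10⁹)(4.97×10⁻¹¹)(8.13×10⁻¹⁰)/(0.460)⁴ = 4.868×10⁻⁸ N.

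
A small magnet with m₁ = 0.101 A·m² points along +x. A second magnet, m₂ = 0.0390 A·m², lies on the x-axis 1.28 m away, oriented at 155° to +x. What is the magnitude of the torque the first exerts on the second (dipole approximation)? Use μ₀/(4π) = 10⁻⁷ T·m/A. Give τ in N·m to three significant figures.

Dipole B is on the axis of dipole A, so B₁ there is axial: B₁ = (μ₀/4π)·2m₁/r³ along +x.
B₁ = 2(10⁻⁷)(0.101)/(1.28)³ = 9.632×10⁻⁹ T.
τ = m₂ B₁ sinθ.
τ = (0.0390)(9.632×10⁻⁹)·sin155° = 1.588×10⁻¹⁰ N·m.

τ ≈ 1.59×10⁻¹⁰ N·m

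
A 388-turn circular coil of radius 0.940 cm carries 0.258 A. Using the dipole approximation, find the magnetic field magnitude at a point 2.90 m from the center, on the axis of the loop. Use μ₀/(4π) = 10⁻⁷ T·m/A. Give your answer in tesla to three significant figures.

B ≈ 2.28×10⁻¹⁰ T

m = NIA = NIπa² = 388·(0.258)·π·(0.00940)² = 0.02779 A·m².
On axis B = (μ₀/4π)·2m/r³.
B = 2·(10⁻⁷)·(0.02779) / (2.90)³ = 2.279×10⁻¹⁰ T.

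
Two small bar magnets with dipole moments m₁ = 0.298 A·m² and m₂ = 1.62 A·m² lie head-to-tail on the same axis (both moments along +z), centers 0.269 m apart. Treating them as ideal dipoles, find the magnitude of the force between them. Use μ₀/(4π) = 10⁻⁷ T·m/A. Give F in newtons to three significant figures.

F ≈ 5.53×10⁻⁵ N

On-axis B of dipole 1: B = (μ₀/4π)·2m₁/r³. Force on dipole 2: F = m₂·dB/dr.
dB/dr = −(μ₀/4π)·6m₁/r⁴, so |F| = (μ₀/4π)·6m₁m₂/r⁴.
F = 6(10⁻⁷)(0.298)(1.62)/(0.269)⁴ = 5.532×10⁻⁵ N.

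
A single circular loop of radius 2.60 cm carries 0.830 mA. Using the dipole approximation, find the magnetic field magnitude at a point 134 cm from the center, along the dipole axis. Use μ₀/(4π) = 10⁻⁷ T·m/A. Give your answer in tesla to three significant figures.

Magnetic moment m = IA = Iπa² = (8.30×10⁻⁴)·π·(0.0260)² = 1.763×10⁻⁶ A·m².
On axis B = (μ₀/4π)·2m/r³.
B = 2·(10⁻⁷)·(1.763×10⁻⁶) / (1.34)³ = 1.465×10⁻¹³ T.

B ≈ 1.47×10⁻¹³ T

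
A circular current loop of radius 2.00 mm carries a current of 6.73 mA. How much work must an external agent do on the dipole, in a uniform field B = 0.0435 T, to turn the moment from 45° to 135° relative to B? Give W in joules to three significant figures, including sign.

Magnetic moment m = IA = Iπa² = (0.00673)·π·(0.00200)² = 8.457×10⁻⁸ A·m².
W_ext = ΔU = −mB cosθ₂ + mB cosθ₁ = mB(cosθ₁ − cosθ₂).
W = (8.457×10⁻⁸)(0.0435)·(cos45° − cos135°) = (3.679×10⁻⁹)·(+1.4142) = 5.203×10⁻⁹ J.

W ≈ 5.20×10⁻⁹ J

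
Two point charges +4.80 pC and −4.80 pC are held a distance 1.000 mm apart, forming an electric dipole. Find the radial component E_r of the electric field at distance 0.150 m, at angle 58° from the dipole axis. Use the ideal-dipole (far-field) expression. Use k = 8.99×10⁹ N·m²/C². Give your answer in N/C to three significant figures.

E_r ≈ 0.0136 N/C

Dipole moment p = qd = (4.80×10⁻¹² C)(0.00100 m) = 4.80×10⁻¹⁵ C·m.
For a dipole, E_r = (2kp cosθ)/r³.
kp/r³ = (8.99×10⁹)(4.80×10⁻¹⁵)/(0.150)³ = 0.01279 N/C.
E_r = 2·0.01279·cos58° = 0.01355 N/C.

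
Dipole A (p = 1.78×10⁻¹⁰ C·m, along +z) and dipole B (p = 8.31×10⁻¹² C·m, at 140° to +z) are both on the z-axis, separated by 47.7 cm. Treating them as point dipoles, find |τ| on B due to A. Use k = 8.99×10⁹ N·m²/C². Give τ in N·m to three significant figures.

The second dipole sits on the axis of the first, so the field there is axial: E₁ = 2kp₁/r³ along +z.
E₁ = 2(8.99×10⁹)(1.78×10⁻¹⁰)/(0.477)³ = 29.49 N/C.
Torque on the second dipole: τ = p₂ E₁ sinθ.
τ = (8.31×10⁻¹²)(29.49)·sin140° = 1.575×10⁻¹⁰ N·m.

τ ≈ 1.58×10⁻¹⁰ N·m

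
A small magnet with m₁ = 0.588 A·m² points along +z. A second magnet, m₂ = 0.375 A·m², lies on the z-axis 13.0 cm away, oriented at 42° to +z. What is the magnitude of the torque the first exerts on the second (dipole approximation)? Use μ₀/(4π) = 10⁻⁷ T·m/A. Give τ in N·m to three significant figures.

Dipole B is on the axis of dipole A, so B₁ there is axial: B₁ = (μ₀/4π)·2m₁/r³ along +z.
B₁ = 2(10⁻⁷)(0.588)/(0.130)³ = 5.353×10⁻⁵ T.
τ = m₂ B₁ sinθ.
τ = (0.375)(5.353×10⁻⁵)·sin42° = 1.343×10⁻⁵ N·m.

τ ≈ 1.34×10⁻⁵ N·m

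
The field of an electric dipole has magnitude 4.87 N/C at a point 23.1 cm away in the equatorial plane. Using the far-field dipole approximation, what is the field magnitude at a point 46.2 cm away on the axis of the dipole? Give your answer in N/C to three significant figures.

Dipole fields scale as 1/r³ in the far field.
The axial field is twice the equatorial field at the same r, so the geometry factor is 2/1.
E₂ = E₁ · (2/1) · (r₁/r₂)³ = 4.87 · 2 · (23.1/46.2)³.
(r₁/r₂)³ = (0.5)³ = 0.125.
E₂ ≈ 1.218 N/C.

E ≈ 1.22 N/C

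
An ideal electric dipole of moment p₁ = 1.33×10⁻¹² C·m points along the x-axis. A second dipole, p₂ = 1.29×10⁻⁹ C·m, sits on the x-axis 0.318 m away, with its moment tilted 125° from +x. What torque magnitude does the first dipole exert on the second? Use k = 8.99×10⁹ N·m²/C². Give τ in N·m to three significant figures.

τ ≈ 7.86×10⁻¹⁰ N·m

The second dipole sits on the axis of the first, so the field there is axial: E₁ = 2kp₁/r³ along +x.
E₁ = 2(8.99×10⁹)(1.33×10⁻¹²)/(0.318)³ = 0.7436 N/C.
Torque on the second dipole: τ = p₂ E₁ sinθ.
τ = (1.29×10⁻⁹)(0.7436)·sin125° = 7.858×10⁻¹⁰ N·m.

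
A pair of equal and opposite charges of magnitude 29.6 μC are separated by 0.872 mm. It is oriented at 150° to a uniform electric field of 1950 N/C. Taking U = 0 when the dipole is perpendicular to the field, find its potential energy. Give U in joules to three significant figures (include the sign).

U ≈ 4.36×10⁻⁵ J

Dipole moment p = qd = (2.96×10⁻⁵ C)(8.72×10⁻⁴ m) = 2.581×10⁻⁸ C·m.
U = −p·E = −pE cosθ.
U = −(2.581×10⁻⁸)(1950)·cos150° = 4.359×10⁻⁵ J.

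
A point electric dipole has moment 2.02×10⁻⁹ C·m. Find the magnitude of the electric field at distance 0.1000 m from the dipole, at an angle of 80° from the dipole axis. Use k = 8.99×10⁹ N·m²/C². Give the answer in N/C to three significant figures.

E ≈ 1.90×10⁴ N/C

At angle θ the dipole field magnitude is E = (kp/r³)·√(1 + 3cos²θ).
kp/r³ = (8.99×10⁹)(2.02×10⁻⁹) / (0.100)³ = 1.816×10⁴ N/C.
√(1 + 3cos²80°) = √(1 + 3·0.0302) = √1.0905 ≈ 1.0443.
E ≈ 1.816×10⁴ × 1.044 = 1.896×10⁴ N/C.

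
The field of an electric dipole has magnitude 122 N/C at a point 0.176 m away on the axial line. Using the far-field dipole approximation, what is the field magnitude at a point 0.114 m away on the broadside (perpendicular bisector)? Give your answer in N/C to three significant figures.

Dipole fields scale as 1/r³ in the far field.
The axial field is twice the equatorial field at the same r, so the geometry factor is 1/2.
E₂ = E₁ · (1/2) · (r₁/r₂)³ = 122 · 0.5 · (0.176/0.114)³.
(r₁/r₂)³ = (1.544)³ = 3.68.
E₂ ≈ 224.5 N/C.

E ≈ 224 N/C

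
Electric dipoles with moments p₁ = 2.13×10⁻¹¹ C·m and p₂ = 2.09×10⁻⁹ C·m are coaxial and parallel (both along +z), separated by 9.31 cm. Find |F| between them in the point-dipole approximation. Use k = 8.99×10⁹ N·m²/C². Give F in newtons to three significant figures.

On-axis field of dipole 1 at distance r: E = 2kp₁/r³. Force on dipole 2 is F = p₂·dE/dr (gradient along axis).
dE/dr = −6kp₁/r⁴, so |F| = 6kp₁p₂/r⁴ (attractive for aligned moments).
F = 6(8.99×10⁹)(2.13×10⁻¹¹)(2.09×10⁻⁹)/(0.0931)⁴ = 3.196×10⁻⁵ N.

F ≈ 3.20×10⁻⁵ N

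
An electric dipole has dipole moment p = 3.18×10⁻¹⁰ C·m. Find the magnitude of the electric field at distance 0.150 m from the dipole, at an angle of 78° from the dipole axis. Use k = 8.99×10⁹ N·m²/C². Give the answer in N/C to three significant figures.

At angle θ the dipole field magnitude is E = (kp/r³)·√(1 + 3cos²θ).
kp/r³ = (8.99×10⁹)(3.18×10⁻¹⁰) / (0.150)³ = 847.1 N/C.
√(1 + 3cos²78°) = √(1 + 3·0.0432) = √1.1297 ≈ 1.0629.
E ≈ 847.1 × 1.063 = 900.3 N/C.

E ≈ 900 N/C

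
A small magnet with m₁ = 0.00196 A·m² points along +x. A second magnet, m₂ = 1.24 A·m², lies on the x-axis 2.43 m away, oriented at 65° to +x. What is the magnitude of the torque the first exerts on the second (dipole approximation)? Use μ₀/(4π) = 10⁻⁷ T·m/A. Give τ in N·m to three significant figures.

Dipole B is on the axis of dipole A, so B₁ there is axial: B₁ = (μ₀/4π)·2m₁/r³ along +x.
B₁ = 2(10⁻⁷)(0.00196)/(2.43)³ = 2.732×10⁻¹¹ T.
τ = m₂ B₁ sinθ.
τ = (1.24)(2.732×10⁻¹¹)·sin65° = 3.070×10⁻¹¹ N·m.

τ ≈ 3.07×10⁻¹¹ N·m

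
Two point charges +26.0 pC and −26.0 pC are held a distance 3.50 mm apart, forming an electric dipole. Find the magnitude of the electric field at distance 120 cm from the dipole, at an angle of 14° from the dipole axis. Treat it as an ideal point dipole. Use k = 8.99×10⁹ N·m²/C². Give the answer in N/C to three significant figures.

E ≈ 9.26×10⁻⁴ N/C

Dipole moment p = qd = (2.60×10⁻¹¹ C)(0.00350 m) = 9.10×10⁻¹⁴ C·m.
At angle θ the dipole field magnitude is E = (kp/r³)·√(1 + 3cos²θ).
kp/r³ = (8.99×10⁹)(9.10×10⁻¹⁴) / (1.20)³ = 4.734×10⁻⁴ N/C.
√(1 + 3cos²14°) = √(1 + 3·0.9415) = √3.8244 ≈ 1.9556.
E ≈ 4.734×10⁻⁴ × 1.956 = 9.258×10⁻⁴ N/C.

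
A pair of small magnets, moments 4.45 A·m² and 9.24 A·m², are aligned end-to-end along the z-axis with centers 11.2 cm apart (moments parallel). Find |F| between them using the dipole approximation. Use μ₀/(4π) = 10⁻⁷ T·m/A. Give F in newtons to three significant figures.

On-axis B of dipole 1: B = (μ₀/4π)·2m₁/r³. Force on dipole 2: F = m₂·dB/dr.
dB/dr = −(μ₀/4π)·6m₁/r⁴, so |F| = (μ₀/4π)·6m₁m₂/r⁴.
F = 6(10⁻⁷)(4.45)(9.24)/(0.112)⁴ = 0.1568 N.

F ≈ 0.157 N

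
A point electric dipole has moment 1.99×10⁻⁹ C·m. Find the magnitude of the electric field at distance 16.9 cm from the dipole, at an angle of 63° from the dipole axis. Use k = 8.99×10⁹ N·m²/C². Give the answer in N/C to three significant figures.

E ≈ 4720 N/C

At angle θ the dipole field magnitude is E = (kp/r³)·√(1 + 3cos²θ).
kp/r³ = (8.99×10⁹)(1.99×10⁻⁹) / (0.169)³ = 3706 N/C.
√(1 + 3cos²63°) = √(1 + 3·0.2061) = √1.6183 ≈ 1.2721.
E ≈ 3706 × 1.272 = 4715 N/C.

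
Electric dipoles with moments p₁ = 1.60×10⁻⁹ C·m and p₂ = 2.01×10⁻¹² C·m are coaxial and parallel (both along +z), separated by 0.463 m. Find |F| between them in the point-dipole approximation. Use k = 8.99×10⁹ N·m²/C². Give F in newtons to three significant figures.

F ≈ 3.77×10⁻⁹ N

On-axis field of dipole 1 at distance r: E = 2kp₁/r³. Force on dipole 2 is F = p₂·dE/dr (gradient along axis).
dE/dr = −6kp₁/r⁴, so |F| = 6kp₁p₂/r⁴ (attractive for aligned moments).
F = 6(8.99×10⁹)(1.60×10⁻⁹)(2.01×10⁻¹²)/(0.463)⁴ = 3.775×10⁻⁹ N.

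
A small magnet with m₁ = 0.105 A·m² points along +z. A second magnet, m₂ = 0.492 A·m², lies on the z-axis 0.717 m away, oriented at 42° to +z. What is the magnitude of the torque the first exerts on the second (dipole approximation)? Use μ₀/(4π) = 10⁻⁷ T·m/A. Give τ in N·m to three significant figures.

Dipole B is on the axis of dipole A, so B₁ there is axial: B₁ = (μ₀/4π)·2m₁/r³ along +z.
B₁ = 2(10⁻⁷)(0.105)/(0.717)³ = 5.697×10⁻⁸ T.
τ = m₂ B₁ sinθ.
τ = (0.492)(5.697×10⁻⁸)·sin42° = 1.876×10⁻⁸ N·m.

τ ≈ 1.88×10⁻⁸ N·m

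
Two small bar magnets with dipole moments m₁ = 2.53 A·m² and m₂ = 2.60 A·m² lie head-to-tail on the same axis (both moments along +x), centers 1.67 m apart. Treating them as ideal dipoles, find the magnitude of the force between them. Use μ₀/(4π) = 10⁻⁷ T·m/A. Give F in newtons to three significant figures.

F ≈ 5.07×10⁻⁷ N

On-axis B of dipole 1: B = (μ₀/4π)·2m₁/r³. Force on dipole 2: F = m₂·dB/dr.
dB/dr = −(μ₀/4π)·6m₁/r⁴, so |F| = (μ₀/4π)·6m₁m₂/r⁴.
F = 6(10⁻⁷)(2.53)(2.60)/(1.67)⁴ = 5.074×10⁻⁷ N.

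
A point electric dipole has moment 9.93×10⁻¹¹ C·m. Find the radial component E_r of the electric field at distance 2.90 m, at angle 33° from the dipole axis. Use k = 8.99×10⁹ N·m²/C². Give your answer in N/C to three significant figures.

For a dipole, E_r = (2kp cosθ)/r³.
kp/r³ = (8.99×10⁹)(9.93×10⁻¹¹)/(2.90)³ = 0.03660 N/C.
E_r = 2·0.03660·cos33° = 0.06140 N/C.

E_r ≈ 0.0614 N/C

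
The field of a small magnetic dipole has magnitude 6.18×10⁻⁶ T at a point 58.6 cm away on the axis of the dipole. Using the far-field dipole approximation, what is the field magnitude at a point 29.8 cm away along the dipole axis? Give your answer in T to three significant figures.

B ≈ 4.70×10⁻⁵ T

Dipole fields scale as 1/r³ in the far field; the geometry is the same at both points.
B₂ = B₁ · (r₁/r₂)³ = 6.18×10⁻⁶ · (58.6/29.8)³.
(r₁/r₂)³ = (1.966)³ = 7.604.
B₂ ≈ 4.699×10⁻⁵ T.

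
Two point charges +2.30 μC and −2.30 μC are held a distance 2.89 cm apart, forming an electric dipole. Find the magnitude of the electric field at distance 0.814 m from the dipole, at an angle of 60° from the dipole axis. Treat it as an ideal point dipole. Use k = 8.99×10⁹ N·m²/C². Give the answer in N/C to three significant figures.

E ≈ 1470 N/C

Dipole moment p = qd = (2.30×10⁻⁶ C)(0.0289 m) = 6.647×10⁻⁸ C·m.
At angle θ the dipole field magnitude is E = (kp/r³)·√(1 + 3cos²θ).
kp/r³ = (8.99×10⁹)(6.647×10⁻⁸) / (0.814)³ = 1108 N/C.
√(1 + 3cos²60°) = √(1 + 3·0.2500) = √1.7500 ≈ 1.3229.
E ≈ 1108 × 1.323 = 1466 N/C.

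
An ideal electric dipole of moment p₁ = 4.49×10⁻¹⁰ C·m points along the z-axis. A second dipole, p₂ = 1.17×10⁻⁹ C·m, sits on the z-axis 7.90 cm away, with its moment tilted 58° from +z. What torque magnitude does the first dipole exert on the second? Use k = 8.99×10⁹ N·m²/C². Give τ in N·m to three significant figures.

The second dipole sits on the axis of the first, so the field there is axial: E₁ = 2kp₁/r³ along +z.
E₁ = 2(8.99×10⁹)(4.49×10⁻¹⁰)/(0.0790)³ = 1.637×10⁴ N/C.
Torque on the second dipole: τ = p₂ E₁ sinθ.
τ = (1.17×10⁻⁹)(1.637×10⁴)·sin58° = 1.625×10⁻⁵ N·m.

τ ≈ 1.62×10⁻⁵ N·m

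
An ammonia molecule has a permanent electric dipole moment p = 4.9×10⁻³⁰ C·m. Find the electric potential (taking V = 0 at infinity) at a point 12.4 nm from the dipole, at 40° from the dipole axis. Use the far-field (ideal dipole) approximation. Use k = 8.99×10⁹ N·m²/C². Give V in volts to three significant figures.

V ≈ 2.19×10⁻⁴ V

The dipole potential is V = kp cosθ / r².
V = (8.99×10⁹)(4.90×10⁻³⁰)·cos40° / (1.24×10⁻⁸)² = 2.195×10⁻⁴ V.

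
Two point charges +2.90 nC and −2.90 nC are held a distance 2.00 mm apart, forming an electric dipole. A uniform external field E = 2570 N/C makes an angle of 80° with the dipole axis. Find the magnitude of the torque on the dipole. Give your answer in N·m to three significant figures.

τ ≈ 1.47×10⁻⁸ N·m

Dipole moment p = qd = (2.90×10⁻⁹ C)(0.00200 m) = 5.80×10⁻¹² C·m.
Torque on an electric dipole: τ = pE sinθ.
τ = (5.80×10⁻¹²)(2570)·sin80° = 1.468×10⁻⁸ N·m.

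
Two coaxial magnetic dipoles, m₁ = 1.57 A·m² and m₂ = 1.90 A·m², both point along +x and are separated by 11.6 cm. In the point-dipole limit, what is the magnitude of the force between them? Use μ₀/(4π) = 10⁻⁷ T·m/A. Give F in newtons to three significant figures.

F ≈ 0.00988 N

On-axis B of dipole 1: B = (μ₀/4π)·2m₁/r³. Force on dipole 2: F = m₂·dB/dr.
dB/dr = −(μ₀/4π)·6m₁/r⁴, so |F| = (μ₀/4π)·6m₁m₂/r⁴.
F = 6(10⁻⁷)(1.57)(1.90)/(0.116)⁴ = 0.009885 N.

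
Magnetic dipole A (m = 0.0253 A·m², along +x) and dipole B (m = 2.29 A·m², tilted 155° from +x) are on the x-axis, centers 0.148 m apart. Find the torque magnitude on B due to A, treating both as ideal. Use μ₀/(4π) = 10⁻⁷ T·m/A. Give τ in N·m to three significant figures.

τ ≈ 1.51×10⁻⁶ N·m

Dipole B is on the axis of dipole A, so B₁ there is axial: B₁ = (μ₀/4π)·2m₁/r³ along +x.
B₁ = 2(10⁻⁷)(0.0253)/(0.148)³ = 1.561×10⁻⁶ T.
τ = m₂ B₁ sinθ.
τ = (2.29)(1.561×10⁻⁶)·sin155° = 1.511×10⁻⁶ N·m.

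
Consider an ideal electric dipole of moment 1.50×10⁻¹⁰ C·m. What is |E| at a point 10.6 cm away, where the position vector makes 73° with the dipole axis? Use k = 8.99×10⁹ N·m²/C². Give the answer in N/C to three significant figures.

E ≈ 1270 N/C

At angle θ the dipole field magnitude is E = (kp/r³)·√(1 + 3cos²θ).
kp/r³ = (8.99×10⁹)(1.50×10⁻¹⁰) / (0.106)³ = 1132 N/C.
√(1 + 3cos²73°) = √(1 + 3·0.0855) = √1.2564 ≈ 1.1209.
E ≈ 1132 × 1.121 = 1269 N/C.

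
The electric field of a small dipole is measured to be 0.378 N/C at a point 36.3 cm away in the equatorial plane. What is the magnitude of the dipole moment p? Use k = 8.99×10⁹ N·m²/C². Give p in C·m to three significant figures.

p ≈ 2.01×10⁻¹² C·m

In the equatorial plane E = kp/r³, so p = Er³/(k).
p = (0.378)·(0.363)³ / (8.99×10⁹) = 2.011×10⁻¹² C·m.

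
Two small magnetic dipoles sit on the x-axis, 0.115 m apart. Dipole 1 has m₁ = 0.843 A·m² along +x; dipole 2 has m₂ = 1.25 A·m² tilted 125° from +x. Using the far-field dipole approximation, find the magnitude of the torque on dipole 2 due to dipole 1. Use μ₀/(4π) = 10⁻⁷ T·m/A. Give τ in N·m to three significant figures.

Dipole B is on the axis of dipole A, so B₁ there is axial: B₁ = (μ₀/4π)·2m₁/r³ along +x.
B₁ = 2(10⁻⁷)(0.843)/(0.115)³ = 1.109×10⁻⁴ T.
τ = m₂ B₁ sinθ.
τ = (1.25)(1.109×10⁻⁴)·sin125° = 1.135×10⁻⁴ N·m.

τ ≈ 1.14×10⁻⁴ N·m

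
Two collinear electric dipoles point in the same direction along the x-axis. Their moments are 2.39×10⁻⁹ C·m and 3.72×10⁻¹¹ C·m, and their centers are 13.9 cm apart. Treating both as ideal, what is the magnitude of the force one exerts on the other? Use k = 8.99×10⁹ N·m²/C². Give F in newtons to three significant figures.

On-axis field of dipole 1 at distance r: E = 2kp₁/r³. Force on dipole 2 is F = p₂·dE/dr (gradient along axis).
dE/dr = −6kp₁/r⁴, so |F| = 6kp₁p₂/r⁴ (attractive for aligned moments).
F = 6(8.99×10⁹)(2.39×10⁻⁹)(3.72×10⁻¹¹)/(0.139)⁴ = 1.285×10⁻⁵ N.

F ≈ 1.28×10⁻⁵ N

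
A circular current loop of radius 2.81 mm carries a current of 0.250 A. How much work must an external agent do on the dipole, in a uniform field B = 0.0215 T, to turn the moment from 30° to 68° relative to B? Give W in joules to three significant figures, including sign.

W ≈ 6.55×10⁻⁸ J

Magnetic moment m = IA = Iπa² = (0.250)·π·(0.00281)² = 6.202×10⁻⁶ A·m².
W_ext = ΔU = −mB cosθ₂ + mB cosθ₁ = mB(cosθ₁ − cosθ₂).
W = (6.202×10⁻⁶)(0.0215)·(cos30° − cos68°) = (1.333×10⁻⁷)·(+0.4914) = 6.553×10⁻⁸ J.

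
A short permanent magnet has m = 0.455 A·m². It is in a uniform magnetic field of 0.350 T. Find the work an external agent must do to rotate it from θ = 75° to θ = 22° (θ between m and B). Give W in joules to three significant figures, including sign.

W_ext = ΔU = −mB cosθ₂ + mB cosθ₁ = mB(cosθ₁ − cosθ₂).
W = (0.455)(0.350)·(cos75° − cos22°) = (0.1592)·(-0.6684) = -0.1064 J.

W ≈ -0.106 J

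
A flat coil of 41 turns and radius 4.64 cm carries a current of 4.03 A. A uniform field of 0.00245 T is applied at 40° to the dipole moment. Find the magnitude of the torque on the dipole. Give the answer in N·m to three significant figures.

τ ≈ 0.00176 N·m

m = NIA = NIπa² = 41·(4.03)·π·(0.0464)² = 1.118 A·m².
Torque on a magnetic dipole: τ = mB sinθ.
τ = (1.118)(0.00245)·sin40° = 0.001761 N·m.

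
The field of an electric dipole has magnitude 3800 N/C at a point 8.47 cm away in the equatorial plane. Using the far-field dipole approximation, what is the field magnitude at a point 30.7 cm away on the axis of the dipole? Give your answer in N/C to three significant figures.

Dipole fields scale as 1/r³ in the far field.
The axial field is twice the equatorial field at the same r, so the geometry factor is 2/1.
E₂ = E₁ · (2/1) · (r₁/r₂)³ = 3800 · 2 · (8.47/30.7)³.
(r₁/r₂)³ = (0.2759)³ = 0.021.
E₂ ≈ 159.6 N/C.

E ≈ 160 N/C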